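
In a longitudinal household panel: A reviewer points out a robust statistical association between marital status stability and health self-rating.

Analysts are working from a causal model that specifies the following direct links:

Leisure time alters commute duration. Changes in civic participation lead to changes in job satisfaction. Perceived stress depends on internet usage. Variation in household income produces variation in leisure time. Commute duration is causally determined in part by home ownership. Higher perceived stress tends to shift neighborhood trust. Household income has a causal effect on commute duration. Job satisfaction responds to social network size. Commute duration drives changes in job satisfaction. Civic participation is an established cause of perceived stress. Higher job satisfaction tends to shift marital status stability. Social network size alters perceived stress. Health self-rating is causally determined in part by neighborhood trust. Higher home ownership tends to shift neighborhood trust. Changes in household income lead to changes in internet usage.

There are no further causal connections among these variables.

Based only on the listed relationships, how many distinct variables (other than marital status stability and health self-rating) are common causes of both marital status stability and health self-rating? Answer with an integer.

4

The common causes are: civic participation (to marital status stability via civic participation → job satisfaction → marital status stability; to health self-rating via civic participation → perceived stress → neighborhood trust → health self-rating); home ownership (to marital status stability via home ownership → commute duration → job satisfaction → marital status stability; to health self-rating via home ownership → neighborhood trust → health self-rating); household income (to marital status stability via household income → commute duration → job satisfaction → marital status stability; to health self-rating via household income → internet usage → perceived stress → neighborhood trust → health self-rating); social network size (to marital status stability via social network size → job satisfaction → marital status stability; to health self-rating via social network size → perceived stress → neighborhood trust → health self-rating).
Every other variable lacks a causal path to at least one of marital status stability and health self-rating.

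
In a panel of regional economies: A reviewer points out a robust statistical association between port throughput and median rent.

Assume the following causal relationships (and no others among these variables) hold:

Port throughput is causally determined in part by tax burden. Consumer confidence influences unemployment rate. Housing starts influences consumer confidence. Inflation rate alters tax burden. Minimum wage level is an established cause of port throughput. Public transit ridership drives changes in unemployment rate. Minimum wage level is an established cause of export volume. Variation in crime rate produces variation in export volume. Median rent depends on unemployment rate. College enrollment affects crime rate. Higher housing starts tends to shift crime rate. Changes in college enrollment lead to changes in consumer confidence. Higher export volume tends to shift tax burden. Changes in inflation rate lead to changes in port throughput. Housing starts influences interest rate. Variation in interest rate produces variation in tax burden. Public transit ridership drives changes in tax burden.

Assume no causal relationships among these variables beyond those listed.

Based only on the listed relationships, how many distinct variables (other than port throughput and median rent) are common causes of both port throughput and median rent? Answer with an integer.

3

The common causes are: college enrollment (to port throughput via college enrollment → crime rate → export volume → tax burden → port throughput; to median rent via college enrollment → consumer confidence → unemployment rate → median rent); housing starts (to port throughput via housing starts → interest rate → tax burden → port throughput; to median rent via housing starts → consumer confidence → unemployment rate → median rent); public transit ridership (to port throughput via public transit ridership → tax burden → port throughput; to median rent via public transit ridership → unemployment rate → median rent).
Every other variable lacks a causal path to at least one of port throughput and median rent.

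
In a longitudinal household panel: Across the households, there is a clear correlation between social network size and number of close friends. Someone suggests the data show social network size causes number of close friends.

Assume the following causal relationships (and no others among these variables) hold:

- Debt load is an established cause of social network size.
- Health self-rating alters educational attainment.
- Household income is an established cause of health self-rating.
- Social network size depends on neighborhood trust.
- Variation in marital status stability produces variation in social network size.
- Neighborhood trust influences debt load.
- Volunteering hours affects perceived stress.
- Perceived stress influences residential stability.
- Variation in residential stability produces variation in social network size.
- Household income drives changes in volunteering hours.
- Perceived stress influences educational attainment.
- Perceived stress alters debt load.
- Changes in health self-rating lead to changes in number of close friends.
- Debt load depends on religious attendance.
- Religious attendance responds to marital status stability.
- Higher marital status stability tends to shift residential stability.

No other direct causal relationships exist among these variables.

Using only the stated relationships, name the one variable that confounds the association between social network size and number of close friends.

Household income has a causal path to social network size (household income → volunteering hours → perceived stress → debt load → social network size) and a separate causal path to number of close friends (household income → health self-rating → number of close friends), so it is a common cause of both.
No stated relationship gives social network size a causal route to number of close friends, so the correlation is explained by the shared upstream cause rather than a direct effect.

household income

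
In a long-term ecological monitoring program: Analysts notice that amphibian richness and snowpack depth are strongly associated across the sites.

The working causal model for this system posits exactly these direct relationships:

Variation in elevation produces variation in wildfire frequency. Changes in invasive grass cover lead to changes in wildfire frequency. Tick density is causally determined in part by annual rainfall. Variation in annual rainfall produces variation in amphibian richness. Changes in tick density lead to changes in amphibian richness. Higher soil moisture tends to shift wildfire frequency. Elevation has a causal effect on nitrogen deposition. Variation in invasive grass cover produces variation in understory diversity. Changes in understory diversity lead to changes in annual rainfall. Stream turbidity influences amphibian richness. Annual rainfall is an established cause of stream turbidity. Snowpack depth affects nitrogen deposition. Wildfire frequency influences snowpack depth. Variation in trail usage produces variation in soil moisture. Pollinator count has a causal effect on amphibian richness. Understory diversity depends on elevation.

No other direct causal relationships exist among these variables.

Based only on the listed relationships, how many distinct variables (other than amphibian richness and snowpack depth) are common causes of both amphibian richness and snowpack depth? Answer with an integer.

The common causes are: elevation (to amphibian richness via elevation → understory diversity → annual rainfall → amphibian richness; to snowpack depth via elevation → wildfire frequency → snowpack depth); invasive grass cover (to amphibian richness via invasive grass cover → understory diversity → annual rainfall → amphibian richness; to snowpack depth via invasive grass cover → wildfire frequency → snowpack depth).
Every other variable lacks a causal path to at least one of amphibian richness and snowpack depth.

2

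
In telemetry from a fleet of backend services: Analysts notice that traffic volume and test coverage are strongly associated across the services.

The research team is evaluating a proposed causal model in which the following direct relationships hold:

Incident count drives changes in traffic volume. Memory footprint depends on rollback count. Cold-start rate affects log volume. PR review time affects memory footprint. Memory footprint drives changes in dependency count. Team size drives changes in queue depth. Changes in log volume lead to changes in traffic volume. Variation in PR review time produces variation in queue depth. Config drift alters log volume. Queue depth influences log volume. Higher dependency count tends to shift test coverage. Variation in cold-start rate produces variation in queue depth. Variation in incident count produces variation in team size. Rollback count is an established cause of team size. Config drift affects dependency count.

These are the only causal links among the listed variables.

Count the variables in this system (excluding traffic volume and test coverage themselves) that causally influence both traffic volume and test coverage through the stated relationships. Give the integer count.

The common causes are: PR review time (to traffic volume via PR review time → queue depth → log volume → traffic volume; to test coverage via PR review time → memory footprint → dependency count → test coverage); config drift (to traffic volume via config drift → log volume → traffic volume; to test coverage via config drift → dependency count → test coverage); rollback count (to traffic volume via rollback count → team size → queue depth → log volume → traffic volume; to test coverage via rollback count → memory footprint → dependency count → test coverage).
Every other variable lacks a causal path to at least one of traffic volume and test coverage.

3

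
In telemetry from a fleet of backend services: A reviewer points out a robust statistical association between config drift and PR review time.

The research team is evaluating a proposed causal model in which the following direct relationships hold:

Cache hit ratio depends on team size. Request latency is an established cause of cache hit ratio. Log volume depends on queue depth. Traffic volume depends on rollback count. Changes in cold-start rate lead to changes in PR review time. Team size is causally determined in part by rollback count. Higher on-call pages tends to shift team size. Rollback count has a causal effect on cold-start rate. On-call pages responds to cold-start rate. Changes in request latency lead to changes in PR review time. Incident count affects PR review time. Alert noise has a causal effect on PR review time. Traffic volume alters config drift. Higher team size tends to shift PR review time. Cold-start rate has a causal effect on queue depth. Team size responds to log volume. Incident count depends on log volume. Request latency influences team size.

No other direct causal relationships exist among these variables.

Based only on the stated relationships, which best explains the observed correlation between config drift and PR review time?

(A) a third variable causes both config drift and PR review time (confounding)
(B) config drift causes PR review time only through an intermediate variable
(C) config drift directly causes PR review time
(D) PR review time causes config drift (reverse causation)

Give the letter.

A

Rollback count causes config drift (rollback count → traffic volume → config drift) and PR review time (rollback count → cold-start rate → PR review time) — a common cause creating the correlation.
There is no stated path from config drift to PR review time or from PR review time to config drift, so neither direct nor reverse causation applies.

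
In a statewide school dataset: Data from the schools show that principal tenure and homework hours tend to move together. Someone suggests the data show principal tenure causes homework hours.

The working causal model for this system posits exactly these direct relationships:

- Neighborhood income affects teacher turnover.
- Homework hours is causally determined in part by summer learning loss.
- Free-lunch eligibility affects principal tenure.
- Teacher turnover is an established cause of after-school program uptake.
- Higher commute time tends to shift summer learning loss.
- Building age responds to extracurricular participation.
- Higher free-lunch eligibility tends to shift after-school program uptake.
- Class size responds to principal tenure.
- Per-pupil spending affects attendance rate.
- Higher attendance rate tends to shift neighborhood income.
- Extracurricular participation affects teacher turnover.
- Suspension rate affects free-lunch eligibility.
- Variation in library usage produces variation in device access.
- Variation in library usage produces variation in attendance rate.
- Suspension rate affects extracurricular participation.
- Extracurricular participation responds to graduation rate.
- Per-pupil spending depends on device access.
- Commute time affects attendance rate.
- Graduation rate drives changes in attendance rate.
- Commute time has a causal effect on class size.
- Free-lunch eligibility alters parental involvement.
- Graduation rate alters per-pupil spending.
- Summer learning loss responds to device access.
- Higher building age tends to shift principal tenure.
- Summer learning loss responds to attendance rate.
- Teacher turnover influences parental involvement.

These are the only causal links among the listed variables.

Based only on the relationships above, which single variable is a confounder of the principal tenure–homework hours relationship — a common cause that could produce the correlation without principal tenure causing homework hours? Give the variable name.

graduation rate

Graduation rate has a causal path to principal tenure (graduation rate → extracurricular participation → building age → principal tenure) and a separate causal path to homework hours (graduation rate → attendance rate → summer learning loss → homework hours), so it is a common cause of both.
No stated relationship gives principal tenure a causal route to homework hours, so the correlation is explained by the shared upstream cause rather than a direct effect.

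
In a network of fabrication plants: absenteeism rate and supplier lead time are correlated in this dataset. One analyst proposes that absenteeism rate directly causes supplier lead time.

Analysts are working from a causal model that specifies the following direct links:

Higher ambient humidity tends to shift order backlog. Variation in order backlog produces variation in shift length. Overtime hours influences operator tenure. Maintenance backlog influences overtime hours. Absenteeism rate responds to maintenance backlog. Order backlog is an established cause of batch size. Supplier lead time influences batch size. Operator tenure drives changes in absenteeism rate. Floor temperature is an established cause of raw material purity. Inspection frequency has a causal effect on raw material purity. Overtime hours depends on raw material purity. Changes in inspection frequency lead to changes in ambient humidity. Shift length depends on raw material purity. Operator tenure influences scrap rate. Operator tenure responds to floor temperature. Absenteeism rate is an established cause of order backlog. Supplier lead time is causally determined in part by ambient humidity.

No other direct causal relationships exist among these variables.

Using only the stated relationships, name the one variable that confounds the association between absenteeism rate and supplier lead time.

inspection frequency

Inspection frequency has a causal path to absenteeism rate (inspection frequency → raw material purity → overtime hours → operator tenure → absenteeism rate) and a separate causal path to supplier lead time (inspection frequency → ambient humidity → supplier lead time), so it is a common cause of both.
No stated relationship gives absenteeism rate a causal route to supplier lead time, so the correlation is explained by the shared upstream cause rather than a direct effect.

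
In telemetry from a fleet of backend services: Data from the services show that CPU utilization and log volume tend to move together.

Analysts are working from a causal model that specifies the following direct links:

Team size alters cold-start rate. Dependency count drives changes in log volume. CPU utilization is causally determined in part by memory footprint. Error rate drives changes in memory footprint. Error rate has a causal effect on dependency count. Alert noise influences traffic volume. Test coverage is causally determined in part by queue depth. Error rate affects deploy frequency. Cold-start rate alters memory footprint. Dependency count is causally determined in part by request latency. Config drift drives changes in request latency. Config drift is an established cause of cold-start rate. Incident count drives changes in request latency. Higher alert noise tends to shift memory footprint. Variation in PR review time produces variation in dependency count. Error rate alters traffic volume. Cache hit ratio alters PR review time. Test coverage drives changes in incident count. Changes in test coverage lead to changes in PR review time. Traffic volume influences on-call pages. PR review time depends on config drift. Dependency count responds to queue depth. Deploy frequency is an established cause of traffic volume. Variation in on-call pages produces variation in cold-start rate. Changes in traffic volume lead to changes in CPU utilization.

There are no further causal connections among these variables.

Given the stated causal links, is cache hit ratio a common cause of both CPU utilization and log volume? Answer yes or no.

no

Cache hit ratio has no stated causal path to CPU utilization. A confounder must cause both variables, so cache hit ratio does not qualify.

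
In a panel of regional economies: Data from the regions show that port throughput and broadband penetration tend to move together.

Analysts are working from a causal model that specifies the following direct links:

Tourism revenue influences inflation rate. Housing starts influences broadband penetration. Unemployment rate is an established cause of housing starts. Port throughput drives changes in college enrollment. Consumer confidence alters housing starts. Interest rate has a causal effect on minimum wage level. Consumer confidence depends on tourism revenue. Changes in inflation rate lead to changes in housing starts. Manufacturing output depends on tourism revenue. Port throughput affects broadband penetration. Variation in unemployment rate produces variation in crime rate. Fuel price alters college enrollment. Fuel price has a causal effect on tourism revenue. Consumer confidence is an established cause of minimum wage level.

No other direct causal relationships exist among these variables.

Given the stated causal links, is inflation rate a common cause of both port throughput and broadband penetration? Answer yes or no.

Inflation rate has no stated causal path to port throughput. A confounder must cause both variables, so inflation rate does not qualify.

no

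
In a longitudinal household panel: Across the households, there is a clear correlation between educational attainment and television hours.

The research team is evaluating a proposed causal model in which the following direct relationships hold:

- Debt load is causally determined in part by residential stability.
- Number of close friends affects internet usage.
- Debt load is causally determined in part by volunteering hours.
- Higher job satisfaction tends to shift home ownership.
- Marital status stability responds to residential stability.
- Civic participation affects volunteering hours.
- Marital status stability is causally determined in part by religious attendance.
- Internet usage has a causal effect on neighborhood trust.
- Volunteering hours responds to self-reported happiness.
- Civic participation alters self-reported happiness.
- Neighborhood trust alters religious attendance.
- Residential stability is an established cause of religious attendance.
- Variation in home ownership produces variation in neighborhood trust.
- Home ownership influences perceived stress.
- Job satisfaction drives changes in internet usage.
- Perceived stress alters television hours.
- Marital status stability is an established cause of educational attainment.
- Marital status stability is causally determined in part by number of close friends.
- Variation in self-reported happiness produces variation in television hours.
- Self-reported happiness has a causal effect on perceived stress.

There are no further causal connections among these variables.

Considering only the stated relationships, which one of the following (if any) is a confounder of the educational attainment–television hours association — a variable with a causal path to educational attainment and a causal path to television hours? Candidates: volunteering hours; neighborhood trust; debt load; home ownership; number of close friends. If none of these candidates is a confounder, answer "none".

Home ownership causes educational attainment (home ownership → neighborhood trust → religious attendance → marital status stability → educational attainment) and also causes television hours (home ownership → perceived stress → television hours); it is a common cause of both.
Each of the other candidates lacks a causal path to at least one of educational attainment and television hours, so they do not confound the relationship.

home ownership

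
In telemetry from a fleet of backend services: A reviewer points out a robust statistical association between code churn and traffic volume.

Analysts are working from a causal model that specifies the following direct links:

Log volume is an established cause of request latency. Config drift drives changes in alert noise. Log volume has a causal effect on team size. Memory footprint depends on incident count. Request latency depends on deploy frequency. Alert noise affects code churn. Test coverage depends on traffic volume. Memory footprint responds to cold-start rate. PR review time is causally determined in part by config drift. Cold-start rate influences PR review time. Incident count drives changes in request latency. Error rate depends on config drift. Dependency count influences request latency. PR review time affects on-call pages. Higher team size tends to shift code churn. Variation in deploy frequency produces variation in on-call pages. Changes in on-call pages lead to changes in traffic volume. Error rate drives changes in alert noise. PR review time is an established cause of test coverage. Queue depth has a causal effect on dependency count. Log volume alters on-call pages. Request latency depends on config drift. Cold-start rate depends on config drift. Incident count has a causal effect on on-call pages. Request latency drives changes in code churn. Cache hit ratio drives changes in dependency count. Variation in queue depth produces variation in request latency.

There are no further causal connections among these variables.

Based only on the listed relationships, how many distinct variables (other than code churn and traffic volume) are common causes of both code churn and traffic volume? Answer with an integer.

4

The common causes are: config drift (to code churn via config drift → request latency → code churn; to traffic volume via config drift → PR review time → on-call pages → traffic volume); deploy frequency (to code churn via deploy frequency → request latency → code churn; to traffic volume via deploy frequency → on-call pages → traffic volume); incident count (to code churn via incident count → request latency → code churn; to traffic volume via incident count → on-call pages → traffic volume); log volume (to code churn via log volume → request latency → code churn; to traffic volume via log volume → on-call pages → traffic volume).
Every other variable lacks a causal path to at least one of code churn and traffic volume.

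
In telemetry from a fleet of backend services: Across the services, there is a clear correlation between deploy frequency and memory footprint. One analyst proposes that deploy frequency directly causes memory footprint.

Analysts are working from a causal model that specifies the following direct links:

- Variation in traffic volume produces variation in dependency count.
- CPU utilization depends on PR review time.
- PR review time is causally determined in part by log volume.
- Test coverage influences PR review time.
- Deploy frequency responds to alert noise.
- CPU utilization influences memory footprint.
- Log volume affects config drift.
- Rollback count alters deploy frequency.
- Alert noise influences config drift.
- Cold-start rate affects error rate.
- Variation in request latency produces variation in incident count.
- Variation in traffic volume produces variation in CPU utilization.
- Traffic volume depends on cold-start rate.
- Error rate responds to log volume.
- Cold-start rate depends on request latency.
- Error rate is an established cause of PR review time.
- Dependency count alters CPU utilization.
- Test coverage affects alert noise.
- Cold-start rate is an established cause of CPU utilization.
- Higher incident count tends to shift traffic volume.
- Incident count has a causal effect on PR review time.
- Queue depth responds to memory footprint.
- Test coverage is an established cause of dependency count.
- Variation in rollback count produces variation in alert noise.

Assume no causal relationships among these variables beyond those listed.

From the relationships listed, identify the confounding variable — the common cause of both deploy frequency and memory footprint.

Test coverage has a causal path to deploy frequency (test coverage → alert noise → deploy frequency) and a separate causal path to memory footprint (test coverage → PR review time → CPU utilization → memory footprint), so it is a common cause of both.
No stated relationship gives deploy frequency a causal route to memory footprint, so the correlation is explained by the shared upstream cause rather than a direct effect.

test coverage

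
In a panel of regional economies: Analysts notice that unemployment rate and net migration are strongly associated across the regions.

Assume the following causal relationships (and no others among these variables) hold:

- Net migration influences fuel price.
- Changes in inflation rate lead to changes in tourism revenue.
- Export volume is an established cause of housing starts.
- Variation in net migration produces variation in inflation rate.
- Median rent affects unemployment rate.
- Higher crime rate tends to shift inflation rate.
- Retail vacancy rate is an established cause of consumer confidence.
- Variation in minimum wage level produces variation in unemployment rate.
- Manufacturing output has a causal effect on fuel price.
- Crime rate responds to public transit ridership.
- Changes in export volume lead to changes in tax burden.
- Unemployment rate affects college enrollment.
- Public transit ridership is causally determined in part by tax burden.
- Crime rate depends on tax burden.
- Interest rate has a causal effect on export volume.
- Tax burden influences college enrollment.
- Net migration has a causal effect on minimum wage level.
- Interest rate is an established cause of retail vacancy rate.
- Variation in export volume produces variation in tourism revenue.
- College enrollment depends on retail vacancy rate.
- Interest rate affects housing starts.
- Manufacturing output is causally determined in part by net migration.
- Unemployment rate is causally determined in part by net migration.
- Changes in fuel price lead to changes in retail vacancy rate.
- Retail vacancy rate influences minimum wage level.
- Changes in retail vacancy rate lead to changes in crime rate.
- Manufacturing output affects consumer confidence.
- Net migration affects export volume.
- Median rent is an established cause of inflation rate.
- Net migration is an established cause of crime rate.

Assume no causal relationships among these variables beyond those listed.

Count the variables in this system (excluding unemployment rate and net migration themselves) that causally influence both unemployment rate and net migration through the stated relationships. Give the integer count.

No listed variable has a causal path to both unemployment rate and net migration, so there are no common causes.

0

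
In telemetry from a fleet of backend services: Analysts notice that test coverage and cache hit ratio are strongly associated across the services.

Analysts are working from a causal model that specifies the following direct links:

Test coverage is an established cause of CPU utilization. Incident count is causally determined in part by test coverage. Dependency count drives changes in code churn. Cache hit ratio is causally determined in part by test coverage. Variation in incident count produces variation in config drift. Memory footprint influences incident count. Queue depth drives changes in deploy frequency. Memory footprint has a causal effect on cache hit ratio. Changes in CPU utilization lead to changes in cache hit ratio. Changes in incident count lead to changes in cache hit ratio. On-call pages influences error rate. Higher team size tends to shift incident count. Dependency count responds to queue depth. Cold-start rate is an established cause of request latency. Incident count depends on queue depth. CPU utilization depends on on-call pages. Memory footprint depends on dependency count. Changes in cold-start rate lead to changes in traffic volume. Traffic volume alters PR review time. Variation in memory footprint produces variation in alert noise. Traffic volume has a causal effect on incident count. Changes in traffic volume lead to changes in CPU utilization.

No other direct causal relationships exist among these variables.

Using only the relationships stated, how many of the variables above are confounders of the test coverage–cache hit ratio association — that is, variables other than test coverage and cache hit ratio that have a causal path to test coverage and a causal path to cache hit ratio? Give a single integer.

No listed variable has a causal path to both test coverage and cache hit ratio, so there are no common causes.

0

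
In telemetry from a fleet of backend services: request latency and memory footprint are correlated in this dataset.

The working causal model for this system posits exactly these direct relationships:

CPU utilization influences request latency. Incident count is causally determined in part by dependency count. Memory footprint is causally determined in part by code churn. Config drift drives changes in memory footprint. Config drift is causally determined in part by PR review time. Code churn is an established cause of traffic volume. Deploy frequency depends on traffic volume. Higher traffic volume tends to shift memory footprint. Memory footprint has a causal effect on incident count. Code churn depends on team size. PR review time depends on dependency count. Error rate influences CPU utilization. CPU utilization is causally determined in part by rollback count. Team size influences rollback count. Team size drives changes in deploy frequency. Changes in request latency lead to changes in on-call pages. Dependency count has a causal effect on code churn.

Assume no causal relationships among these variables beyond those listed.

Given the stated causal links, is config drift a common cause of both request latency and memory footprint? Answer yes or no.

no

Config drift has no stated causal path to request latency. A confounder must cause both variables, so config drift does not qualify.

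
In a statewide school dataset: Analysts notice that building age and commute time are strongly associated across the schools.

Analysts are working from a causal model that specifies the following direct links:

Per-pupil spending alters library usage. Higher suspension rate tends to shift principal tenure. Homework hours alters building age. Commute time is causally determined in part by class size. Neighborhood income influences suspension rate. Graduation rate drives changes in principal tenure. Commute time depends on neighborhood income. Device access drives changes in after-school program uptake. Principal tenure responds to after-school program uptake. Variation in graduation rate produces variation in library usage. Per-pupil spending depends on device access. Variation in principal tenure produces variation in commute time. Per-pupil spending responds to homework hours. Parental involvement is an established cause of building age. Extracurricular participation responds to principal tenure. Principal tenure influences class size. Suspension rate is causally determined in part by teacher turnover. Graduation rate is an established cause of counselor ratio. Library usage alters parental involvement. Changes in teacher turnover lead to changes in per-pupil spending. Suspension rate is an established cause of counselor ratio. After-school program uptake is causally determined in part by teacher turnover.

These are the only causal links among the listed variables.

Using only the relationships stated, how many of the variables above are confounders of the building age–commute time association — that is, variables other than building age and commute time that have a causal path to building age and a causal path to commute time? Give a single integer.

3

The common causes are: device access (to building age via device access → per-pupil spending → library usage → parental involvement → building age; to commute time via device access → after-school program uptake → principal tenure → commute time); graduation rate (to building age via graduation rate → library usage → parental involvement → building age; to commute time via graduation rate → principal tenure → commute time); teacher turnover (to building age via teacher turnover → per-pupil spending → library usage → parental involvement → building age; to commute time via teacher turnover → after-school program uptake → principal tenure → commute time).
Every other variable lacks a causal path to at least one of building age and commute time.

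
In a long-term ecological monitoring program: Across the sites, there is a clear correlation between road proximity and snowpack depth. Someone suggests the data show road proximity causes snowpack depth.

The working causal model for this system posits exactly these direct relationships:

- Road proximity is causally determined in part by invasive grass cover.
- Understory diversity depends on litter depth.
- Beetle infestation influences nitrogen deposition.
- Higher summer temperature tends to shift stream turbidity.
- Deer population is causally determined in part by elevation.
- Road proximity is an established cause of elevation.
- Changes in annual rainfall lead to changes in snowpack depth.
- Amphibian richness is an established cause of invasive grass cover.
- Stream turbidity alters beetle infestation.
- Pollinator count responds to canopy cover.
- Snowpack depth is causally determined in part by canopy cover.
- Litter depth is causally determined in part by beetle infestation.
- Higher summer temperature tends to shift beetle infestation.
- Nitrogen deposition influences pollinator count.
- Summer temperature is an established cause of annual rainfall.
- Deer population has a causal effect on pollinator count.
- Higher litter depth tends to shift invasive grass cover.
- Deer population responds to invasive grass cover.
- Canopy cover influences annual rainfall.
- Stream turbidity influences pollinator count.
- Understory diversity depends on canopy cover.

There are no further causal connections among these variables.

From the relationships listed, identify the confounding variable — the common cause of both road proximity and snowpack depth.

summer temperature

Summer temperature has a causal path to road proximity (summer temperature → beetle infestation → litter depth → invasive grass cover → road proximity) and a separate causal path to snowpack depth (summer temperature → annual rainfall → snowpack depth), so it is a common cause of both.
No stated relationship gives road proximity a causal route to snowpack depth, so the correlation is explained by the shared upstream cause rather than a direct effect.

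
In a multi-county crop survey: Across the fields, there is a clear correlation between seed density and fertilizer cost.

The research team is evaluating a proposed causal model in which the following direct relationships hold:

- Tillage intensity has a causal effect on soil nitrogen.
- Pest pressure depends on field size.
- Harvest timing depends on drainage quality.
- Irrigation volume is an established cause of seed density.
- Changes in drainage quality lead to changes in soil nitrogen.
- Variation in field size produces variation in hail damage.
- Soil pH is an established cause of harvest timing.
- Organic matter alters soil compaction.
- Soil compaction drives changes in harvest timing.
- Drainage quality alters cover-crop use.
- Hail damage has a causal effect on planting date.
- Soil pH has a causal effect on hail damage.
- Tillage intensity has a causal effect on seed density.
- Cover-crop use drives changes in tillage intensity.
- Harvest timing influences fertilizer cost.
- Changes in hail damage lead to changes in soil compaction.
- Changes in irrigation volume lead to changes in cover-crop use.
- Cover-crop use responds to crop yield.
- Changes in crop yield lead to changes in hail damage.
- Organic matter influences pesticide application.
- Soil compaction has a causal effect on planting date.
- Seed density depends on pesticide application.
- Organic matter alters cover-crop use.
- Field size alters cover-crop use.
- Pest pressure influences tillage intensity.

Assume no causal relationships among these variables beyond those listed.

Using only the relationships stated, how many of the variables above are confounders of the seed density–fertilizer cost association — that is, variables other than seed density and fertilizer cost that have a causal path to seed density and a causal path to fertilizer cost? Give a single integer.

The common causes are: crop yield (to seed density via crop yield → cover-crop use → tillage intensity → seed density; to fertilizer cost via crop yield → hail damage → soil compaction → harvest timing → fertilizer cost); drainage quality (to seed density via drainage quality → cover-crop use → tillage intensity → seed density; to fertilizer cost via drainage quality → harvest timing → fertilizer cost); field size (to seed density via field size → pest pressure → tillage intensity → seed density; to fertilizer cost via field size → hail damage → soil compaction → harvest timing → fertilizer cost); organic matter (to seed density via organic matter → pesticide application → seed density; to fertilizer cost via organic matter → soil compaction → harvest timing → fertilizer cost).
Every other variable lacks a causal path to at least one of seed density and fertilizer cost.

4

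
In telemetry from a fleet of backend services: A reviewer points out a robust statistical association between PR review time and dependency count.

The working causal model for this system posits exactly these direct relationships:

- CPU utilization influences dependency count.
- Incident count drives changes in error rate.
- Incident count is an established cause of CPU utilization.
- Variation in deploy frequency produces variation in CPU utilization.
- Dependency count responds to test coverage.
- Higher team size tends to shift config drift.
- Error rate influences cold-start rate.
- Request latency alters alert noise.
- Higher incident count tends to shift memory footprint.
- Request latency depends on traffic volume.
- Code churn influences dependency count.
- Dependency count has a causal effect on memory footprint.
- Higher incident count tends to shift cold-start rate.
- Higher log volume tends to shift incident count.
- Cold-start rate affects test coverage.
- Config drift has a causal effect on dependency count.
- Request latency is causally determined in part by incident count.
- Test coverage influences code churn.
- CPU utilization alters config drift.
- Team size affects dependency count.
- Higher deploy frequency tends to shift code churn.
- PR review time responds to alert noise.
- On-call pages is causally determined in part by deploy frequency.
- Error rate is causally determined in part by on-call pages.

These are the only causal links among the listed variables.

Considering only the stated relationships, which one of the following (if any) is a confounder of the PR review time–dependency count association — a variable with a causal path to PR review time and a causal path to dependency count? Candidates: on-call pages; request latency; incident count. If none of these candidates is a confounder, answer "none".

incident count

Incident count causes PR review time (incident count → request latency → alert noise → PR review time) and also causes dependency count (incident count → CPU utilization → dependency count); it is a common cause of both.
Each of the other candidates lacks a causal path to at least one of PR review time and dependency count, so they do not confound the relationship.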